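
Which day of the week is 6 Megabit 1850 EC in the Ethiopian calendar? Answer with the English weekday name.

Sunday

In the Gregorian calendar this is 14 March 1858 (JDN 2399753).
2399753 ≡ 6 (mod 7); counting from Monday = 0 gives Sunday.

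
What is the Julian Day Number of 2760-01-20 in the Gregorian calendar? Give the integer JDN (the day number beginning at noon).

JDN 2451545 is 1 January 2000 CE (Gregorian); the target day is +277603 days from there, so JDN = 2729148.

2729148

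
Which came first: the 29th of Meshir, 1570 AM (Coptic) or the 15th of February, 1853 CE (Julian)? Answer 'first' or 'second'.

second

Converting both to JDN: 2398285 vs 2397912; the smaller is the second.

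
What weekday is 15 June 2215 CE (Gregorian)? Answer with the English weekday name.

Thursday

JDN 2530237 mod 7 = 3, and JDN 0 was a Monday, so this is a Thursday.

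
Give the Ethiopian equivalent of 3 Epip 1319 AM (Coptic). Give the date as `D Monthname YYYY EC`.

3 Hamle 1595 EC

Both dates share Julian Day Number 2306731; in the Ethiopian calendar that is 3 Hamle 1595 EC.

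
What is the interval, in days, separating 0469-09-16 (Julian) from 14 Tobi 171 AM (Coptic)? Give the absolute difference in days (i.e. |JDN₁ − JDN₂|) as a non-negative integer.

5364

First date → JDN 1892619; second date → JDN 1887255.
The interval is |1892619 − 1887255| = 5364 days.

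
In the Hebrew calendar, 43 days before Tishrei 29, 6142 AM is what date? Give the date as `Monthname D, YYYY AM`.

The starting date is JDN 2590994; 2590994 − 43 = 2590951.
JDN 2590951 corresponds to Elul 15, 6141 AM.

Elul 15, 6141 AM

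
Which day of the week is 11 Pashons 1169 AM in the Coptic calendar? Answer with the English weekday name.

Equivalently 15 May 1453 Gregorian, JDN 2251892.
JDN 2251892 mod 7 = 6, and JDN 0 was a Monday, so this is a Sunday.

Sunday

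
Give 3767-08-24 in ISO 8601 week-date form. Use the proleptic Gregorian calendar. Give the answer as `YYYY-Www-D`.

3767-W35-1

The weekday is Monday (ISO weekday 1).
That Monday belongs to ISO week 35 of ISO year 3767.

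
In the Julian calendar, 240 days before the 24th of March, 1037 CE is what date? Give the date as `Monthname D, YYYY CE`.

July 27, 1036 CE

The starting date is JDN 2099905; 2099905 − 240 = 2099665.
JDN 2099665 corresponds to July 27, 1036 CE.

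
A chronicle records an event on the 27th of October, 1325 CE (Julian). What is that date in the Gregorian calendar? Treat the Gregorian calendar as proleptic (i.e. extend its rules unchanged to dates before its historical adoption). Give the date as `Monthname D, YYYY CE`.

The Julian–Gregorian offset here is 8 days (Julian trailing).
27 October 1325 Julian + 8 days → 4 November 1325 Gregorian.

November 4, 1325 CE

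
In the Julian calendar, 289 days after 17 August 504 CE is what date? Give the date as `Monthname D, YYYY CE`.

June 2, 505 CE

Counting 289 days forward from JDN 1905373 reaches JDN 1905662, which is June 2, 505 CE.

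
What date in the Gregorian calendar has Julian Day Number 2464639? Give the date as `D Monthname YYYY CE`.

JDN 2451545 is 1 Jan 2000; 2464639 is +13094 days from there.

7 November 2035 CE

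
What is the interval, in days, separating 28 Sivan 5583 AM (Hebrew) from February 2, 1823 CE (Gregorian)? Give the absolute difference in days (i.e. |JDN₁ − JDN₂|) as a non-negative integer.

JDN of the first date = 2387054.
JDN of the second date = 2386929.
|2386929 − 2387054| = 125.

125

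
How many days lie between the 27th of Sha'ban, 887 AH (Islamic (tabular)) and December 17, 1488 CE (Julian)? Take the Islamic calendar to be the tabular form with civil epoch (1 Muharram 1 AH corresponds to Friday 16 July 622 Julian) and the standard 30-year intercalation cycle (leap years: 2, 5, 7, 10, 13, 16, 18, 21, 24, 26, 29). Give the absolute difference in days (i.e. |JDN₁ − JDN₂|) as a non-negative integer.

First date → JDN 2262642; second date → JDN 2264901.
The interval is |2262642 − 2264901| = 2259 days.

2259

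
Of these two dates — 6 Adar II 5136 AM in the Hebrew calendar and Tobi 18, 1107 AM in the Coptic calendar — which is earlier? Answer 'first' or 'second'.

Converting both to JDN: 2223699 vs 2229133; the smaller is the first.

first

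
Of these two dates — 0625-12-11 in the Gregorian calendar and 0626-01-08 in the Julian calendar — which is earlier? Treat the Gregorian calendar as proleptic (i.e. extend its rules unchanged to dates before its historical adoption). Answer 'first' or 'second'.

The two dates have Julian Day Numbers 1949681 and 1949712 respectively.
Since 1949681 < 1949712, the first date comes first.

first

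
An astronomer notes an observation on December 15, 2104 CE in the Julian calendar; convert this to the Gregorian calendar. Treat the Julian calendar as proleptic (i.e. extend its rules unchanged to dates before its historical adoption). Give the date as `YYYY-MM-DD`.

At this point the Julian calendar is 14 days behind the Gregorian.
15 December 2104 Julian + 14 days → 29 December 2104 Gregorian.

2104-12-29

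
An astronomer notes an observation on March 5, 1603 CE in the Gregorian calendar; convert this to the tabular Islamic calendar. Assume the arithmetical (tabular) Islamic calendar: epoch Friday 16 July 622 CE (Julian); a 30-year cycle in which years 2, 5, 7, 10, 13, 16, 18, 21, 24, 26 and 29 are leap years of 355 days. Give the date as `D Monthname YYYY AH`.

22 Ramadan 1011 AH

Julian Day Number of the source date = 2306607.
Converting JDN 2306607 to the tabular Islamic calendar gives 22 Ramadan 1011 AH.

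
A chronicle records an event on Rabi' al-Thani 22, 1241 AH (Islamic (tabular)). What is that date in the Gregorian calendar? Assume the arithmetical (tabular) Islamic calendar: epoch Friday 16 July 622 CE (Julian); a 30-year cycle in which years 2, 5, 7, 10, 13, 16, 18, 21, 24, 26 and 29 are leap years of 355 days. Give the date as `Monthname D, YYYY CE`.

December 4, 1825 CE

Julian Day Number of the source date = 2387965.
Converting JDN 2387965 to the Gregorian calendar gives 4 December 1825 CE.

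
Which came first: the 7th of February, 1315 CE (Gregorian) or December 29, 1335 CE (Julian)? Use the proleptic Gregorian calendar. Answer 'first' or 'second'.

Converting both to JDN: 2201391 vs 2209029; the smaller is the first.

first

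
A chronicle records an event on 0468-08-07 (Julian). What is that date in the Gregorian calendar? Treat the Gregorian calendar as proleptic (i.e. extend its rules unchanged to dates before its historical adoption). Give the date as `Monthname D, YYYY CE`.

At this point the Julian calendar is 1 day behind the Gregorian.
7 August 468 Julian + 1 day → 8 August 468 Gregorian.

August 8, 468 CE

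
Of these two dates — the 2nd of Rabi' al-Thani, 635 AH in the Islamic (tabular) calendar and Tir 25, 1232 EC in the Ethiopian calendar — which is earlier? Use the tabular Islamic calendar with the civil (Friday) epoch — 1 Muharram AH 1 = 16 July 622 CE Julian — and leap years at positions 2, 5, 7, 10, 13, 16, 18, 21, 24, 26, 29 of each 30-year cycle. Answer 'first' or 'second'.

Converting both to JDN: 2173198 vs 2173988; the smaller is the first.

first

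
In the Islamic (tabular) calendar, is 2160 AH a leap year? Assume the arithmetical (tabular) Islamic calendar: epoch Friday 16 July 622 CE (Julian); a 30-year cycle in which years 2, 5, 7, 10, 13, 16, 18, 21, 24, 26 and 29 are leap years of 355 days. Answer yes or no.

no

Year 2160 AH is year 30 of its 30-year cycle; leap positions are 2, 5, 7, 10, 13, 16, 18, 21, 24, 26, 29, so it is a common year (354 days).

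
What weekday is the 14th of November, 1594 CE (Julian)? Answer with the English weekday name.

Thursday

Equivalently 24 November 1594 Gregorian, JDN 2303584.
Since JDN mod 7 = 3 (0 = Monday), the day is Thursday.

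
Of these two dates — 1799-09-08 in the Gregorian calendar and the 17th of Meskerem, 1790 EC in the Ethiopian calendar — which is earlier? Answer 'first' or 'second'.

second

First date → JDN 2378382; second date → JDN 2377669.
JDN 2377669 < JDN 2378382, so the second date is earlier.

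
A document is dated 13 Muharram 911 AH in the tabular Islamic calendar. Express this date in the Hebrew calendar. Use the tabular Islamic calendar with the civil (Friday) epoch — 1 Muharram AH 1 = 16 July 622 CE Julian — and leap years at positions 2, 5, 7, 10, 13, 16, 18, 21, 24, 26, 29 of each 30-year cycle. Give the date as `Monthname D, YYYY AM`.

Both dates share Julian Day Number 2270926; in the Hebrew calendar that is 14 Tammuz 5265 AM.

Tammuz 14, 5265 AM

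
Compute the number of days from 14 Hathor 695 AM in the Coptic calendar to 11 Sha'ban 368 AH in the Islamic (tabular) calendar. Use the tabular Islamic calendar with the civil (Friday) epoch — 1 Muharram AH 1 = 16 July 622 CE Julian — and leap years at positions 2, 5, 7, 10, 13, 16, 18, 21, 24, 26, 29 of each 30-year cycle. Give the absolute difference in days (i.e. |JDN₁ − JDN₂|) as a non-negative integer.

First date → JDN 2078586; second date → JDN 2078710.
The interval is |2078586 − 2078710| = 124 days.

124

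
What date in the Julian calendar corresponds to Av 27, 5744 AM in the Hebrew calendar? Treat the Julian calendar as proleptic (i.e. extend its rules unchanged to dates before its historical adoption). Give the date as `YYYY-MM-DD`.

Both dates share Julian Day Number 2445938; in the Julian calendar that is 12 August 1984 CE.

1984-08-12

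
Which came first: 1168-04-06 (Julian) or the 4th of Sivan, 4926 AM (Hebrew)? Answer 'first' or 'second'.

The two dates have Julian Day Numbers 2147766 and 2147065 respectively.
Since 2147065 < 2147766, the second date comes first.

second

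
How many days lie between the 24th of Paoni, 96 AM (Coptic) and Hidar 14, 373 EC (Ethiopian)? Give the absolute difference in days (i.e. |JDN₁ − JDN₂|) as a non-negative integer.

145

First date → JDN 1860022; second date → JDN 1860167.
The interval is |1860022 − 1860167| = 145 days.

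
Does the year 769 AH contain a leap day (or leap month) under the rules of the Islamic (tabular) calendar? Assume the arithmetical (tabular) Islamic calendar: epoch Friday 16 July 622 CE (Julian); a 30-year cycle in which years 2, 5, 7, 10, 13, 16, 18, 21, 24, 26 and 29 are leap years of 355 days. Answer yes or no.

Year 769 AH is year 19 of its 30-year cycle; leap positions are 2, 5, 7, 10, 13, 16, 18, 21, 24, 26, 29, so it is a common year (354 days).

no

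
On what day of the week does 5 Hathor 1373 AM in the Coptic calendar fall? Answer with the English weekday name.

In the Gregorian calendar this is 11 November 1656 (JDN 2326217).
2326217 ≡ 5 (mod 7); counting from Monday = 0 gives Saturday.

Saturday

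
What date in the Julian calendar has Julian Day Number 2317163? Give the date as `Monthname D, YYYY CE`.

January 18, 1632 CE

JDN 2317163 is 28 January 1632 in the Gregorian calendar.
In the Julian calendar that day is January 18, 1632 CE.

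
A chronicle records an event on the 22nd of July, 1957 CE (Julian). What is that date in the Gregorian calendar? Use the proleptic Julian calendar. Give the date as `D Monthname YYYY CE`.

For dates in this range the Gregorian date is 13 days ahead of the Julian.
22 July 1957 Julian + 13 days → 4 August 1957 Gregorian.

4 August 1957 CE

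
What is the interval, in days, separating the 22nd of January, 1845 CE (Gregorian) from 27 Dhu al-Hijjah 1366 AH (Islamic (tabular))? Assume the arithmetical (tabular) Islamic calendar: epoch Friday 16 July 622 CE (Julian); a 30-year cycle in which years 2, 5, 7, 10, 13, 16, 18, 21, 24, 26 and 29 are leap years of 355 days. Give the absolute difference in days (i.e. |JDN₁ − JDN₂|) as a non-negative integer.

37547

First date → JDN 2394954; second date → JDN 2432501.
The interval is |2394954 − 2432501| = 37547 days.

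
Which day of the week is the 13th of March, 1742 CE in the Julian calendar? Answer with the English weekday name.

Equivalently 24 March 1742 Gregorian, JDN 2357395.
JDN 2357395 mod 7 = 5, and JDN 0 was a Monday, so this is a Saturday.

Saturday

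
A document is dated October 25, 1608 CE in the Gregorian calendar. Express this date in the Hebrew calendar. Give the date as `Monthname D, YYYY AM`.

Julian Day Number of the source date = 2308668.
Converting JDN 2308668 to the Hebrew calendar gives 15 Cheshvan 5369 AM.

Cheshvan 15, 5369 AM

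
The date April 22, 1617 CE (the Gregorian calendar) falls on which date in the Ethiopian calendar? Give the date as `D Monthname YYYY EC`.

Julian Day Number of the source date = 2311769.
Converting JDN 2311769 to the Ethiopian calendar gives 17 Miyazya 1609 EC.

17 Miyazya 1609 EC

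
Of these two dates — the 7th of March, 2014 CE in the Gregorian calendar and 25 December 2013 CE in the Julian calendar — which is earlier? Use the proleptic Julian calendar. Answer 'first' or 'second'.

The two dates have Julian Day Numbers 2456724 and 2456665 respectively.
Since 2456665 < 2456724, the second date comes first.

second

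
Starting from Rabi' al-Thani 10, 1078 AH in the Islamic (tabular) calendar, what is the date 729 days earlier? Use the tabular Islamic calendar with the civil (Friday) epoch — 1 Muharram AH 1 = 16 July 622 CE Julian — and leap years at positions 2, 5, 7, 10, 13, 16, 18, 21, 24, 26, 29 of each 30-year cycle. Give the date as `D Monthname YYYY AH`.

JDN of Rabi' al-Thani 10, 1078 AH = 2330191.
2330191 − 729 = 2329462.
JDN 2329462 in the tabular Islamic calendar is 20 Rabi' al-Awwal 1076 AH.

20 Rabi' al-Awwal 1076 AH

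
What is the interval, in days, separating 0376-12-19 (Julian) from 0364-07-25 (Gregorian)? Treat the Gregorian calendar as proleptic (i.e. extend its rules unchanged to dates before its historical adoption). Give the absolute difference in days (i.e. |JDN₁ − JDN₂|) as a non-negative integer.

JDN of the first date = 1858745.
JDN of the second date = 1854214.
|1854214 − 1858745| = 4531.

4531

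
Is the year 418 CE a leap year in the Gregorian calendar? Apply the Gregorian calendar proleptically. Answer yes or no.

418 is not divisible by 4, so it is a common year.

no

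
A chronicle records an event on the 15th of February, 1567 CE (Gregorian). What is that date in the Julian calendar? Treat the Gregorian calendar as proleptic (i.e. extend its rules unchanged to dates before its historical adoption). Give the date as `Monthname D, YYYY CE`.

The Julian–Gregorian offset here is 10 days (Julian trailing).
15 February 1567 Gregorian − 10 days → 5 February 1567 Julian.

February 5, 1567 CE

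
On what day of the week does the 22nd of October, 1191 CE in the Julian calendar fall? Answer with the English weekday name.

Tuesday

This is JDN 2156365 (29 October 1191 Gregorian).
2156365 ≡ 1 (mod 7); counting from Monday = 0 gives Tuesday.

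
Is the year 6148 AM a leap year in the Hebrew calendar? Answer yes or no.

Hebrew year 6148 is year 11 of its 19-year Metonic cycle; leap years are at positions 3, 6, 8, 11, 14, 17, 19, so it is a leap year (13 months).

yes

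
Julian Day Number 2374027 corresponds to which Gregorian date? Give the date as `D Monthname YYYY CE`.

Counting from JDN 2299161 = 15 Oct 1582 gives an offset of 74866 days.

6 October 1787 CE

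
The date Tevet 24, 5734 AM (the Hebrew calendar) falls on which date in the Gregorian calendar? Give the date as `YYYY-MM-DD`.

Julian Day Number of the source date = 2442066.
Converting JDN 2442066 to the Gregorian calendar gives 18 January 1974 CE.

1974-01-18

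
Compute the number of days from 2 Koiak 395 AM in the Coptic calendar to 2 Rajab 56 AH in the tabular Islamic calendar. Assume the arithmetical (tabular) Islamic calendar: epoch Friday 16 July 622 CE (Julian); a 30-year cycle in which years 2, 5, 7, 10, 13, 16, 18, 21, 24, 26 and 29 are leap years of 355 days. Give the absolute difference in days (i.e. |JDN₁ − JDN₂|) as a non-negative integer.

JDN of the first date = 1969029.
JDN of the second date = 1968108.
|1968108 − 1969029| = 921.

921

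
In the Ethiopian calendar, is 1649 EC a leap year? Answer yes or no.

no

1649 mod 4 = 1; in the Ethiopian calendar a year is leap when year mod 4 = 3, so it is a common year.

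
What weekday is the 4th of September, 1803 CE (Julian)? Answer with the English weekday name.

Friday

Equivalently 16 September 1803 Gregorian, JDN 2379850.
JDN 2379850 mod 7 = 4, and JDN 0 was a Monday, so this is a Friday.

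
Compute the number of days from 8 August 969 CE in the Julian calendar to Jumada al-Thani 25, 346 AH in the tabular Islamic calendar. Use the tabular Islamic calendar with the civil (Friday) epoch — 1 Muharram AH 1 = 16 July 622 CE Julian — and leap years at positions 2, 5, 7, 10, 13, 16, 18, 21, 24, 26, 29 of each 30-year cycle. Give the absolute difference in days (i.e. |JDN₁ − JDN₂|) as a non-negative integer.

JDN of the first date = 2075205.
JDN of the second date = 2070868.
|2070868 − 2075205| = 4337.

4337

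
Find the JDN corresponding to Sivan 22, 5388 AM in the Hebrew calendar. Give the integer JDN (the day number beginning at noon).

2315849

In the Gregorian calendar the same day is 23 June 1628.
JDN 2451545 is 1 January 2000 CE (Gregorian); the target day is −135696 days from there, so JDN = 2315849.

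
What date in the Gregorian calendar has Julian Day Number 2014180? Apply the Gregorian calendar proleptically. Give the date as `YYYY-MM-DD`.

0802-07-15

JDN 2451545 is 1 Jan 2000; 2014180 is −437365 days from there.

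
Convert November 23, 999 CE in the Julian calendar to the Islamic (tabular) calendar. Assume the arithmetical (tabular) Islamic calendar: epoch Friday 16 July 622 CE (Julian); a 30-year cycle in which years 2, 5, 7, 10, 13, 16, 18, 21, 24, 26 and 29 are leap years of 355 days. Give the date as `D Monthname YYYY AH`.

The source date corresponds to 28 November 999 in the proleptic Gregorian calendar (JDN 2086269).
That day falls on 11 Dhu al-Hijjah 389 AH in the tabular Islamic calendar.

11 Dhu al-Hijjah 389 AH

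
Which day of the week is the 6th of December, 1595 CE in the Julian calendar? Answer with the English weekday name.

Saturday

In the Gregorian calendar this is 16 December 1595 (JDN 2303971).
Since JDN mod 7 = 5 (0 = Monday), the day is Saturday.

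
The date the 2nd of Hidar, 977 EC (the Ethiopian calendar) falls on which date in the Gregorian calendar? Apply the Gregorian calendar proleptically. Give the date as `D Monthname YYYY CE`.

3 November 984 CE

Both dates share Julian Day Number 2080766; in the Gregorian calendar that is 3 November 984 CE.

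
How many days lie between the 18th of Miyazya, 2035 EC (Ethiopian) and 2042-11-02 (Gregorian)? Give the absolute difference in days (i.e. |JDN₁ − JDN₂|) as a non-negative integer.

JDN of the first date = 2467366.
JDN of the second date = 2467191.
|2467191 − 2467366| = 175.

175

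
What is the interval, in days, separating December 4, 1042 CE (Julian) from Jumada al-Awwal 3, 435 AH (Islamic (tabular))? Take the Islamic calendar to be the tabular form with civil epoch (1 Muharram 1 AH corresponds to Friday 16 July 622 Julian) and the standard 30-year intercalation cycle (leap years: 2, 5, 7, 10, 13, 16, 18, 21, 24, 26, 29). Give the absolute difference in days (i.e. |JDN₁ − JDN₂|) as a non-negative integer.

JDN of the first date = 2101986.
JDN of the second date = 2102355.
|2102355 − 2101986| = 369.

369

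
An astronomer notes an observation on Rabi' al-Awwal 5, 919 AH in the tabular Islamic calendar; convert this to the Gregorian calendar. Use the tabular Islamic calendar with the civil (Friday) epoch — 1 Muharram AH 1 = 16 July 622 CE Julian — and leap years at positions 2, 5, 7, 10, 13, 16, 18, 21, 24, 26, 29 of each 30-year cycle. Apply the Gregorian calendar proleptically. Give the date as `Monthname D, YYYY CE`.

May 21, 1513 CE

Both dates share Julian Day Number 2273812; in the Gregorian calendar that is 21 May 1513 CE.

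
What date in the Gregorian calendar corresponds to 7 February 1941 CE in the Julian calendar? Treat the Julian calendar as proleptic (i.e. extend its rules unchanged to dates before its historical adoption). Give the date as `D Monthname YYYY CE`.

The Julian–Gregorian offset here is 13 days (Julian trailing).
7 February 1941 Julian + 13 days → 20 February 1941 Gregorian.

20 February 1941 CE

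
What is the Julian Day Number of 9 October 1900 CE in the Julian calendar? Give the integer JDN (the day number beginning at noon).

In the Gregorian calendar the same day is 22 October 1900.
JDN 2299161 is 15 October 1582 CE (Gregorian); the target day is +116154 days from there, so JDN = 2415315.

2415315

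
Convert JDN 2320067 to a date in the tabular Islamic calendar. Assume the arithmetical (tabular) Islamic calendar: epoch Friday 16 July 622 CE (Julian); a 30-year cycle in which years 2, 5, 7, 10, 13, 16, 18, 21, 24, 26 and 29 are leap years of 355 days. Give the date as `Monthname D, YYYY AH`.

JDN 2320067 is 10 January 1640 in the Gregorian calendar.
In the tabular Islamic calendar that day is Ramadan 16, 1049 AH.

Ramadan 16, 1049 AH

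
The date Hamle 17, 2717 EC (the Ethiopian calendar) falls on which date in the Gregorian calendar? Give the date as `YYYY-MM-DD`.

Julian Day Number of the source date = 2716556.
Converting JDN 2716556 to the Gregorian calendar gives 30 July 2725 CE.

2725-07-30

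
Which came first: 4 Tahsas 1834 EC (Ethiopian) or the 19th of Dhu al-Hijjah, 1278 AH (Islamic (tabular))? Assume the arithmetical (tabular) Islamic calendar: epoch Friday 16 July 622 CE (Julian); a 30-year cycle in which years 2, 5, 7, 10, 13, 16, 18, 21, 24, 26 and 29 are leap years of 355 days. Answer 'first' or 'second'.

First date → JDN 2393817; second date → JDN 2401309.
JDN 2393817 < JDN 2401309, so the first date is earlier.

first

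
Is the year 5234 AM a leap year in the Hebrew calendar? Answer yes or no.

Hebrew year 5234 is year 9 of its 19-year Metonic cycle; leap years are at positions 3, 6, 8, 11, 14, 17, 19, so it is a common year (12 months).

no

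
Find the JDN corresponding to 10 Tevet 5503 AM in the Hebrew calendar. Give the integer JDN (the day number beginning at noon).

2357683

In the Gregorian calendar the same day is 6 January 1743.
JDN 2400001 is 17 November 1858 CE (Gregorian), MJD 0; the target day is −42318 days from there, so JDN = 2357683.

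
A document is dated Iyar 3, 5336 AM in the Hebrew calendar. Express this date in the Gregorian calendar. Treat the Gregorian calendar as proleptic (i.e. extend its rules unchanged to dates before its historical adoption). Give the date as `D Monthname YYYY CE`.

12 April 1576 CE

Both dates share Julian Day Number 2296784; in the Gregorian calendar that is 12 April 1576 CE.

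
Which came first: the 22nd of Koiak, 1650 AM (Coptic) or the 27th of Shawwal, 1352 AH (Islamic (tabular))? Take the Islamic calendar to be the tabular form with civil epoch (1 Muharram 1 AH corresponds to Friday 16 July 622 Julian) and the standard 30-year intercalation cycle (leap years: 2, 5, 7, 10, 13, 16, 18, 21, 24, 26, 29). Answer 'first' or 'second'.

First date → JDN 2427438; second date → JDN 2427481.
JDN 2427438 < JDN 2427481, so the first date is earlier.

first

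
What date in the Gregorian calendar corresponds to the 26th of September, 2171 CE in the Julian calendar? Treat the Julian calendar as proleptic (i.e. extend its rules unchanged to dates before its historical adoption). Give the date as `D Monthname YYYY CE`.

At this point the Julian calendar is 14 days behind the Gregorian.
26 September 2171 Julian + 14 days → 10 October 2171 Gregorian.

10 October 2171 CE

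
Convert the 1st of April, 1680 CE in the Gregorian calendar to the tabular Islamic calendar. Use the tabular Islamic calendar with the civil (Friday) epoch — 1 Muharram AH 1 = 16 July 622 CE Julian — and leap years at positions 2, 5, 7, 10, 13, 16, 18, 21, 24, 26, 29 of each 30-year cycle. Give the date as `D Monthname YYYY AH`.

1 Rabi' al-Awwal 1091 AH

Julian Day Number of the source date = 2334759.
Converting JDN 2334759 to the tabular Islamic calendar gives 1 Rabi' al-Awwal 1091 AH.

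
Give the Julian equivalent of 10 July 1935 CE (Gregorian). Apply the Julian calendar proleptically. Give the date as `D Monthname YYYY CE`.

The Julian–Gregorian offset here is 13 days (Julian trailing).
10 July 1935 Gregorian − 13 days → 27 June 1935 Julian.

27 June 1935 CE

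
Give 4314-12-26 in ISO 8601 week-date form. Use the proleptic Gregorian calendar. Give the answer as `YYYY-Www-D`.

The weekday is Saturday (ISO weekday 6).
That Saturday belongs to ISO week 52 of ISO year 4314.

4314-W52-6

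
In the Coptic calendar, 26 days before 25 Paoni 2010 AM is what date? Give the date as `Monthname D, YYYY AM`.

Pashons 29, 2010 AM

Counting 26 days back from JDN 2559111 reaches JDN 2559085, which is Pashons 29, 2010 AM.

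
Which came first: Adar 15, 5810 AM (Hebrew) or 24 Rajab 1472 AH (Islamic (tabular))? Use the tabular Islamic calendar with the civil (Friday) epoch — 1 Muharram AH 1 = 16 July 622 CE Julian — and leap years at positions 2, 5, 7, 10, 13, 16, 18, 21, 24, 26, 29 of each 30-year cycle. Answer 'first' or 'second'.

first

The two dates have Julian Day Numbers 2469875 and 2469913 respectively.
Since 2469875 < 2469913, the first date comes first.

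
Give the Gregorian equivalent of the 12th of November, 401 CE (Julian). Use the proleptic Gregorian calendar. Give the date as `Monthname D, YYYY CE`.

For dates in this range the Gregorian date is 1 day ahead of the Julian.
12 November 401 Julian + 1 day → 13 November 401 Gregorian.

November 13, 401 CE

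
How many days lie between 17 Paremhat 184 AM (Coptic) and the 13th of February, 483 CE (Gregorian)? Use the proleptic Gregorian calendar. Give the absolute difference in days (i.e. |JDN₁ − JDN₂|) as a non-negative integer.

JDN of the first date = 1892067.
JDN of the second date = 1897516.
|1897516 − 1892067| = 5449.

5449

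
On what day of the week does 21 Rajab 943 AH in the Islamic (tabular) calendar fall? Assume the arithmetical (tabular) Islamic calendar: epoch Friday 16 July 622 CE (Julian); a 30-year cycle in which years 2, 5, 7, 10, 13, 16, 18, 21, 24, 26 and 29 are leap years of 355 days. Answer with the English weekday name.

This is JDN 2282450 (13 January 1537 Gregorian).
2282450 ≡ 2 (mod 7); counting from Monday = 0 gives Wednesday.

Wednesday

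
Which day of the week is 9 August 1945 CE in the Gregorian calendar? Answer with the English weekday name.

Thursday

Since JDN mod 7 = 3 (0 = Monday), the day is Thursday.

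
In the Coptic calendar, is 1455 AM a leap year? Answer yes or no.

1455 mod 4 = 3; in the Coptic calendar a year is leap when year mod 4 = 3, so it is a leap year.

yes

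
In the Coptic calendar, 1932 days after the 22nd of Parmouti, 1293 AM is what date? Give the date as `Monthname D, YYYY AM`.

Mesori 8, 1298 AM

JDN of the 22nd of Parmouti, 1293 AM = 2297164.
2297164 + 1932 = 2299096.
JDN 2299096 in the Coptic calendar is Mesori 8, 1298 AM.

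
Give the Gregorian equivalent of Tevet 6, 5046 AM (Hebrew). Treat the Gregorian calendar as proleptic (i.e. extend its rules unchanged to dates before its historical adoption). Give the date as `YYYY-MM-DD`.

1285-12-12

Julian Day Number of the source date = 2190743.
Converting JDN 2190743 to the Gregorian calendar gives 12 December 1285 CE.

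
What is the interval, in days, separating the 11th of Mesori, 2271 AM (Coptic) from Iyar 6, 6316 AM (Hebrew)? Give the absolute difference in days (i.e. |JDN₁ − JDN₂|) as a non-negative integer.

271

JDN of the first date = 2654487.
JDN of the second date = 2654758.
|2654758 − 2654487| = 271.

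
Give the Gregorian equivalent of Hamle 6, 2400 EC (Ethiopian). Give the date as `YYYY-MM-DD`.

Julian Day Number of the source date = 2600761.
Converting JDN 2600761 to the Gregorian calendar gives 16 July 2408 CE.

2408-07-16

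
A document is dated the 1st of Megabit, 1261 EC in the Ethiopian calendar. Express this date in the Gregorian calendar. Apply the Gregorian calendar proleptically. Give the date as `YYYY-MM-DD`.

Both dates share Julian Day Number 2184616; in the Gregorian calendar that is 4 March 1269 CE.

1269-03-04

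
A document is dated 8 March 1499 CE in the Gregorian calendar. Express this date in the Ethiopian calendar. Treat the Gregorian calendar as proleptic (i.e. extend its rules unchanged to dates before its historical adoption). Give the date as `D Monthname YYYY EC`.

3 Megabit 1491 EC

Julian Day Number of the source date = 2268625.
Converting JDN 2268625 to the Ethiopian calendar gives 3 Megabit 1491 EC.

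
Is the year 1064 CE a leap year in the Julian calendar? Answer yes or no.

yes

1064 mod 4 = 0, so it is a leap year in the Julian calendar.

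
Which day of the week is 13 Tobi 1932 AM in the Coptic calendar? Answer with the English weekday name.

Wednesday

This is JDN 2530460 (24 January 2216 Gregorian).
Since JDN mod 7 = 2 (0 = Monday), the day is Wednesday.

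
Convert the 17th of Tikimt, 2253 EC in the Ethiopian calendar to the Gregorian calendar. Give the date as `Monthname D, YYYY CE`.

October 29, 2260 CE

Julian Day Number of the source date = 2546810.
Converting JDN 2546810 to the Gregorian calendar gives 29 October 2260 CE.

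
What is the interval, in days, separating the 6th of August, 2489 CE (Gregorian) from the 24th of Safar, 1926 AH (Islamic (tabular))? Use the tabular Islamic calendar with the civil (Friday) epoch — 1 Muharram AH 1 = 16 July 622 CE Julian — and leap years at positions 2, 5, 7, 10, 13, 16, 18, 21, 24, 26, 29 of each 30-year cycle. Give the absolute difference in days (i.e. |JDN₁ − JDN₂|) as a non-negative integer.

First date → JDN 2630367; second date → JDN 2630649.
The interval is |2630367 − 2630649| = 282 days.

282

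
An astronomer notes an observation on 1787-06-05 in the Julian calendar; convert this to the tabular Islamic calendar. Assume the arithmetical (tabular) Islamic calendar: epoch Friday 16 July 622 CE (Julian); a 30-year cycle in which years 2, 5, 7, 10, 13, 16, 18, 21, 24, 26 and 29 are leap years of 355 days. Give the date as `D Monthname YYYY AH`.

Julian Day Number of the source date = 2373915.
Converting JDN 2373915 to the tabular Islamic calendar gives 29 Sha'ban 1201 AH.

29 Sha'ban 1201 AH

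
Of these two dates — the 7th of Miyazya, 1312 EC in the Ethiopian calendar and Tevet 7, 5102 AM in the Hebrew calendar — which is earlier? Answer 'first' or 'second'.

Converting both to JDN: 2203280 vs 2211209; the smaller is the first.

first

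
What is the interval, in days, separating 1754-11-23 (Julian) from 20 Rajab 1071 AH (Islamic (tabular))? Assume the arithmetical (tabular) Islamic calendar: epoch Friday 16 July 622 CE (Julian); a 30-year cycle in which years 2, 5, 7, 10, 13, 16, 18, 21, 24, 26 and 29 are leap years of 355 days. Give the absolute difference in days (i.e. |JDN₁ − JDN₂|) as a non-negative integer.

34225

JDN of the first date = 2362033.
JDN of the second date = 2327808.
|2327808 − 2362033| = 34225.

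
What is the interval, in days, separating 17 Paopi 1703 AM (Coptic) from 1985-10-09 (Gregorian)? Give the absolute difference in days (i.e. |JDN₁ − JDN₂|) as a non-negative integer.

JDN of the first date = 2446731.
JDN of the second date = 2446348.
|2446348 − 2446731| = 383.

383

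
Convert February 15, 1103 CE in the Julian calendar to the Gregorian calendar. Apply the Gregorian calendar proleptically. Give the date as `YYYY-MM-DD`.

1103-02-22

At this point the Julian calendar is 7 days behind the Gregorian.
15 February 1103 Julian + 7 days → 22 February 1103 Gregorian.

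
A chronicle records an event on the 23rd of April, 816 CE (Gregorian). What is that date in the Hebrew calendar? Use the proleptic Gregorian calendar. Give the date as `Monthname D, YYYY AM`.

Iyar 17, 4576 AM

Julian Day Number of the source date = 2019211.
Converting JDN 2019211 to the Hebrew calendar gives 17 Iyar 4576 AM.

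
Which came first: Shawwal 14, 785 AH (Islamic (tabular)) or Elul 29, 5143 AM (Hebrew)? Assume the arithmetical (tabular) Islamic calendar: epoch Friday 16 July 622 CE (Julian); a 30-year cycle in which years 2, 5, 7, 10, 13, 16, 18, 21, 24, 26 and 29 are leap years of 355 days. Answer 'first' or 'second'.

second

The two dates have Julian Day Numbers 2226542 and 2226438 respectively.
Since 2226438 < 2226542, the second date comes first.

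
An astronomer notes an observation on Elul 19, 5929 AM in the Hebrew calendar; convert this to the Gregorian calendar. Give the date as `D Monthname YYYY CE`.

Julian Day Number of the source date = 2513524.
Converting JDN 2513524 to the Gregorian calendar gives 10 September 2169 CE.

10 September 2169 CE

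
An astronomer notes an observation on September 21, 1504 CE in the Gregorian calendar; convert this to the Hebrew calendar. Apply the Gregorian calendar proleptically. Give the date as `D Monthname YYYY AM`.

3 Tishrei 5265 AM

Julian Day Number of the source date = 2270648.
Converting JDN 2270648 to the Hebrew calendar gives 3 Tishrei 5265 AM.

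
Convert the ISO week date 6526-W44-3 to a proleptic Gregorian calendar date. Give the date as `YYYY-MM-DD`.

6526-10-30

ISO week 1 of 6526 is the week containing the first Thursday of 6526.
Week 44, day 3 (Wednesday) lands on 6526-10-30.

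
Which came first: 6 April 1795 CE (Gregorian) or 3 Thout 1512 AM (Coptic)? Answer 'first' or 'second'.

first

First date → JDN 2376766; second date → JDN 2376925.
JDN 2376766 < JDN 2376925, so the first date is earlier.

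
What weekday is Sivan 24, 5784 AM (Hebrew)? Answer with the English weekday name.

Sunday

This is JDN 2460492 (30 June 2024 Gregorian).
Since JDN mod 7 = 6 (0 = Monday), the day is Sunday.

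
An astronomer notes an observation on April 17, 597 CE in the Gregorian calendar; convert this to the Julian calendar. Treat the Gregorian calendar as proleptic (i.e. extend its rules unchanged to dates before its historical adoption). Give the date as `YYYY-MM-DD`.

For dates in this range the Gregorian date is 2 days ahead of the Julian.
17 April 597 Gregorian − 2 days → 15 April 597 Julian.

0597-04-15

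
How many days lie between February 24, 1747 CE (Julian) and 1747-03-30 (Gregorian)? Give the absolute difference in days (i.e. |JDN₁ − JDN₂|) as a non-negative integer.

JDN of the first date = 2359204.
JDN of the second date = 2359227.
|2359227 − 2359204| = 23.

23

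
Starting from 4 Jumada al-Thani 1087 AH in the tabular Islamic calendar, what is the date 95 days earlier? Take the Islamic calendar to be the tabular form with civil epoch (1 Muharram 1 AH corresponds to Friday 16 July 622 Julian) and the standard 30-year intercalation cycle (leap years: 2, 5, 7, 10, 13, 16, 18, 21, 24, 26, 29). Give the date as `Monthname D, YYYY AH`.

Safar 27, 1087 AH

The starting date is JDN 2333433; 2333433 − 95 = 2333338.
JDN 2333338 corresponds to Safar 27, 1087 AH.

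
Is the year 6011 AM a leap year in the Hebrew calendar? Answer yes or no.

no

Hebrew year 6011 is year 7 of its 19-year Metonic cycle; leap years are at positions 3, 6, 8, 11, 14, 17, 19, so it is a common year (12 months).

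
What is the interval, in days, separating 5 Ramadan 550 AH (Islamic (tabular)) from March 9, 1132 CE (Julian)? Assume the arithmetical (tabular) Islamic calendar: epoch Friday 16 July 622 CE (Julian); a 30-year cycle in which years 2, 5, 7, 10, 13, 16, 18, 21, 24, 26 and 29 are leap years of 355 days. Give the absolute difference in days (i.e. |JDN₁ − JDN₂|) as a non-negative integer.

8638

JDN of the first date = 2143227.
JDN of the second date = 2134589.
|2134589 − 2143227| = 8638.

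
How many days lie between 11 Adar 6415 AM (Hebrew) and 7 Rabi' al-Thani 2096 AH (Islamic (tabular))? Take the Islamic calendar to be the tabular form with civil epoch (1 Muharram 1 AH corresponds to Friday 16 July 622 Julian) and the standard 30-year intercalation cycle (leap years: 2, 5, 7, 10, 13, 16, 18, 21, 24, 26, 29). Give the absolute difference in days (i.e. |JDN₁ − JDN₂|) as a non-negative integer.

84

First date → JDN 2690849; second date → JDN 2690933.
The interval is |2690849 − 2690933| = 84 days.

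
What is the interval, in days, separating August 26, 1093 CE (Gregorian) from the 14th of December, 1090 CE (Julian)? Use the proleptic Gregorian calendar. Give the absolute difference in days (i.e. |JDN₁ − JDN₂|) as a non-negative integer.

980

First date → JDN 2120508; second date → JDN 2119528.
The interval is |2120508 − 2119528| = 980 days.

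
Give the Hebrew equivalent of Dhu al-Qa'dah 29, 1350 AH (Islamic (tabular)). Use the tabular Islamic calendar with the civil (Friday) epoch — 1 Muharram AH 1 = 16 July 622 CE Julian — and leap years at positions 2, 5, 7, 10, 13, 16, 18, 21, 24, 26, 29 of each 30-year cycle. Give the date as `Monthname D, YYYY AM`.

Both dates share Julian Day Number 2426804; in the Hebrew calendar that is 29 Adar II 5692 AM.

Adar II 29, 5692 AM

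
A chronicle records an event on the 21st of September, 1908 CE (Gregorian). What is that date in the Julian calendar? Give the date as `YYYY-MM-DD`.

At this point the Julian calendar is 13 days behind the Gregorian.
21 September 1908 Gregorian − 13 days → 8 September 1908 Julian.

1908-09-08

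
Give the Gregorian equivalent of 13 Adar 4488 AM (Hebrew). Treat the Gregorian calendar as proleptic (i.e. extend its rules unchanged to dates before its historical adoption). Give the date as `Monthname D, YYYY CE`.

Both dates share Julian Day Number 1987018; in the Gregorian calendar that is 3 March 728 CE.

March 3, 728 CE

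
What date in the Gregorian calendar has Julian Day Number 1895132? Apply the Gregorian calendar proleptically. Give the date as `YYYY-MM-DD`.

Counting from JDN 2299161 = 15 Oct 1582 gives an offset of -404029 days.

0476-08-04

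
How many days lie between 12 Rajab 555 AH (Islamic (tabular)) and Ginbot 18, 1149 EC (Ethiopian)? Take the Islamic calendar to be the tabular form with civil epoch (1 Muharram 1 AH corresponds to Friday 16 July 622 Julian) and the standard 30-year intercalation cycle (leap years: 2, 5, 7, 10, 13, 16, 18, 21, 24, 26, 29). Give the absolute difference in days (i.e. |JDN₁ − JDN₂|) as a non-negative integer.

JDN of the first date = 2144947.
JDN of the second date = 2143785.
|2143785 − 2144947| = 1162.

1162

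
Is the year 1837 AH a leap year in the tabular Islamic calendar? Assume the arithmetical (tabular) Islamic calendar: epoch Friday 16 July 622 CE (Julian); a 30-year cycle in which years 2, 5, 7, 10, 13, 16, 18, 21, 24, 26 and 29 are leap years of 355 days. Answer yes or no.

Year 1837 AH is year 7 of its 30-year cycle; leap positions are 2, 5, 7, 10, 13, 16, 18, 21, 24, 26, 29, so it is a leap year (355 days).

yes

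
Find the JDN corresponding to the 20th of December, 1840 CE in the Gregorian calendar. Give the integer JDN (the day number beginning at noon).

2393460

JDN 2299161 is 15 October 1582 CE (Gregorian); the target day is +94299 days from there, so JDN = 2393460.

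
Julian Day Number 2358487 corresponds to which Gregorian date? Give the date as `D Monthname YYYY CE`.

20 March 1745 CE

Counting from JDN 2299161 = 15 Oct 1582 gives an offset of 59326 days.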